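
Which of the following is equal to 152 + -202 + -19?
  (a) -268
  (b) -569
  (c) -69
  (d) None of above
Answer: c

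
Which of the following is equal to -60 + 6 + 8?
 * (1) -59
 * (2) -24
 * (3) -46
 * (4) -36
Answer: 3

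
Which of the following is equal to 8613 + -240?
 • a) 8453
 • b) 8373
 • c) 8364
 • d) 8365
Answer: b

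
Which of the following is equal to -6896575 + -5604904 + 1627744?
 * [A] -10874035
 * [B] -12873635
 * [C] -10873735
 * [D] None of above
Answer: C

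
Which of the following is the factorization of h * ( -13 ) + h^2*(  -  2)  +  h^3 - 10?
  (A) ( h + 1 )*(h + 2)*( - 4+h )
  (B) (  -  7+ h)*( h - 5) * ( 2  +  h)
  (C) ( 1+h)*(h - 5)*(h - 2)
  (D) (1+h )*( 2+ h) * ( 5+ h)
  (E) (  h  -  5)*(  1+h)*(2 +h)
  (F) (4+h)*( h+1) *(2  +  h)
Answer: E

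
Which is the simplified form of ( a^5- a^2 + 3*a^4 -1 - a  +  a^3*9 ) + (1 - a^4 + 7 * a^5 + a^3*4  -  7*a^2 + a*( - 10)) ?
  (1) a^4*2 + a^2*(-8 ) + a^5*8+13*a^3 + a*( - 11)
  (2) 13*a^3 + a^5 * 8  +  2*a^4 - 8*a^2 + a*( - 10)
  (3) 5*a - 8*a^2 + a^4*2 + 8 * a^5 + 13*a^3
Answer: 1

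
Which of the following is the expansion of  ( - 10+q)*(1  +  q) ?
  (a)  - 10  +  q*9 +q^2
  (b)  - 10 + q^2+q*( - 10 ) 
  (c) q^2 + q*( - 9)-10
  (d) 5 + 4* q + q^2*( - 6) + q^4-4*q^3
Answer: c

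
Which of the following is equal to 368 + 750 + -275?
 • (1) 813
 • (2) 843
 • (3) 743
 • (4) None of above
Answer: 2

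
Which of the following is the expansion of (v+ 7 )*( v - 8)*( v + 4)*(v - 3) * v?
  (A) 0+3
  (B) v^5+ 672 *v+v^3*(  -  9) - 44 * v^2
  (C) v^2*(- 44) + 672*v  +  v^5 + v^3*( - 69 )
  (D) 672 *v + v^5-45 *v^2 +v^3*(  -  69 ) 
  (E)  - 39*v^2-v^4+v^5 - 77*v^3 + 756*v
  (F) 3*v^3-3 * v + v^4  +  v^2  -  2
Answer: C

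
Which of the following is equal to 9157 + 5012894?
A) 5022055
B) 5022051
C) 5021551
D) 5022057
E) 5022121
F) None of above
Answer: B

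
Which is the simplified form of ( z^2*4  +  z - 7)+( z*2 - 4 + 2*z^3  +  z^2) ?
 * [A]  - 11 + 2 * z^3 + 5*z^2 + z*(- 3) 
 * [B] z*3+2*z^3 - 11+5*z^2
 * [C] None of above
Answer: B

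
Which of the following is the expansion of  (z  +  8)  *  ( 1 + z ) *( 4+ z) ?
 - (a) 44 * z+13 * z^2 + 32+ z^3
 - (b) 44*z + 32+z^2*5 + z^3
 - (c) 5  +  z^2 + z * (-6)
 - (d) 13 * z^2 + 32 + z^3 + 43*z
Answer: a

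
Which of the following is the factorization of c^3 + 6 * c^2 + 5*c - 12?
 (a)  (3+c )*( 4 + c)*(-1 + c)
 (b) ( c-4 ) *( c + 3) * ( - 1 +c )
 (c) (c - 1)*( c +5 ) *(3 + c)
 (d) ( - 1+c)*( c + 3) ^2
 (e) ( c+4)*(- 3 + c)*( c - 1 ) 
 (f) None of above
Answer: a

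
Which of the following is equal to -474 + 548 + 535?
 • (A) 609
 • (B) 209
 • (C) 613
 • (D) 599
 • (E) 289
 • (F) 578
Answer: A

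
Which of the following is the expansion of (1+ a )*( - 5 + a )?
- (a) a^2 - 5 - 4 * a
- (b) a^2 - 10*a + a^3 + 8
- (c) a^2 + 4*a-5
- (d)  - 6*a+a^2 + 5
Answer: a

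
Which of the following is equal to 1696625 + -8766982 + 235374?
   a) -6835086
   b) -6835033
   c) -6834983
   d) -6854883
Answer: c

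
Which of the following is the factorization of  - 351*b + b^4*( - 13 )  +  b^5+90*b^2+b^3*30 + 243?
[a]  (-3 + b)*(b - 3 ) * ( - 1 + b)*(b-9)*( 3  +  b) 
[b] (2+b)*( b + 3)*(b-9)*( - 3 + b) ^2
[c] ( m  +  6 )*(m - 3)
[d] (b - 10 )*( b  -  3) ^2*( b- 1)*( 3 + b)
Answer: a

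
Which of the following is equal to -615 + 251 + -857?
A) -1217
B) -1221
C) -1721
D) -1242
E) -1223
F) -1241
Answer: B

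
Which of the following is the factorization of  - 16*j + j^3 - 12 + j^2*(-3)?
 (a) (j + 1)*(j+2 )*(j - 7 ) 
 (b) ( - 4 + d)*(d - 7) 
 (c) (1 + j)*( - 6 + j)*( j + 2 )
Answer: c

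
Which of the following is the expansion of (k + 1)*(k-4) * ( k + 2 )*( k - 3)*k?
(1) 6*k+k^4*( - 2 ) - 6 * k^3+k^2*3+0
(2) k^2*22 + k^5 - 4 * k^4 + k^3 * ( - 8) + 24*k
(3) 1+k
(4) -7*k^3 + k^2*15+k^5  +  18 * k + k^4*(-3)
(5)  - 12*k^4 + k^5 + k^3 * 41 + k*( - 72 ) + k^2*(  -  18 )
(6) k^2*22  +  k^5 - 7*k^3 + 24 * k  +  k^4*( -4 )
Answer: 6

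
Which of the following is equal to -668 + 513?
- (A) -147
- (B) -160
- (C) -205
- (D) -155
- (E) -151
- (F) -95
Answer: D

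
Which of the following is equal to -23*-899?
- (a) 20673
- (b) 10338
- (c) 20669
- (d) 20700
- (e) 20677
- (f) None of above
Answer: e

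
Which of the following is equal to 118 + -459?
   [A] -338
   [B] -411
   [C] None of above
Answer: C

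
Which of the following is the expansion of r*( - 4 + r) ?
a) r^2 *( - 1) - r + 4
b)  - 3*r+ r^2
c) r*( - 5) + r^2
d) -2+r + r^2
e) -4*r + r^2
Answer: e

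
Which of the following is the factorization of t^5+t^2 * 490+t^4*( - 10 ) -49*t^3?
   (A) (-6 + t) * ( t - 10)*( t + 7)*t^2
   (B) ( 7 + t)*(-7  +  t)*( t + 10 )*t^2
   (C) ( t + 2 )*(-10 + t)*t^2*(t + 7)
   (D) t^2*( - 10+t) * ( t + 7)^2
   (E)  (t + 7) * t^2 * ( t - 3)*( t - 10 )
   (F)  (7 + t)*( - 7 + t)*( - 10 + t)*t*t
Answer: F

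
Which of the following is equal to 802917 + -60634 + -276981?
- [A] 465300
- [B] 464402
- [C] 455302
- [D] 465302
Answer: D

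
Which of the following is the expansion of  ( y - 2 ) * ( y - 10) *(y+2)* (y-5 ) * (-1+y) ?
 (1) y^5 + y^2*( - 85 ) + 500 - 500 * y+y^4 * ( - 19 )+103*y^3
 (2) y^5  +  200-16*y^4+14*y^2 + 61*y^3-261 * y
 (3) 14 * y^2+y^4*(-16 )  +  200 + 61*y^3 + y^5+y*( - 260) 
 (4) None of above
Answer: 3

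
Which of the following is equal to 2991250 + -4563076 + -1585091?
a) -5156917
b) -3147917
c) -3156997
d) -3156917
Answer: d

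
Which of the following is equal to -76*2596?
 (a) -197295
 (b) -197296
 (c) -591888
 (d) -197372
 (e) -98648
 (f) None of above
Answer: b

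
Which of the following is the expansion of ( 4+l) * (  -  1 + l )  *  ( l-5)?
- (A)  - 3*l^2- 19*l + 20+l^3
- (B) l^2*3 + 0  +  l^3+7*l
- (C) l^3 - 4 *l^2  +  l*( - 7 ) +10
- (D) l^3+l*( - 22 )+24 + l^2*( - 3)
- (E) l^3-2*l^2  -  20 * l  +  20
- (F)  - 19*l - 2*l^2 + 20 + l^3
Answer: F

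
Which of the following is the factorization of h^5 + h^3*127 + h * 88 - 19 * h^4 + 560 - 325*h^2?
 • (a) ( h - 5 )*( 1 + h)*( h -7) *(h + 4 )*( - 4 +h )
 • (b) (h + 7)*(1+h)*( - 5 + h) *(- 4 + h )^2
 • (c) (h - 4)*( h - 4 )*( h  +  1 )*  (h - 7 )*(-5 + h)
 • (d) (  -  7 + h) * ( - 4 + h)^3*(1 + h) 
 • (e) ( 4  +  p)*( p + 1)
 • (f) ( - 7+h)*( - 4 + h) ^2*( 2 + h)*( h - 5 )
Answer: c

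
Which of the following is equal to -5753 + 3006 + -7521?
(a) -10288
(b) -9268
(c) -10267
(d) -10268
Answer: d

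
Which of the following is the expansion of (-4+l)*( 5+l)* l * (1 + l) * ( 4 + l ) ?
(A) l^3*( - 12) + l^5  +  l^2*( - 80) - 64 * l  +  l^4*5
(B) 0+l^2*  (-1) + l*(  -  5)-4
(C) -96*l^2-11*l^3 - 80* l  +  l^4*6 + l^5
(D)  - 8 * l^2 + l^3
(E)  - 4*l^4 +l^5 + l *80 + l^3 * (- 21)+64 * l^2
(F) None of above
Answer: C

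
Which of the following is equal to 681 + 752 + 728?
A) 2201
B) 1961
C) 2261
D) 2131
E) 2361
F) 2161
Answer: F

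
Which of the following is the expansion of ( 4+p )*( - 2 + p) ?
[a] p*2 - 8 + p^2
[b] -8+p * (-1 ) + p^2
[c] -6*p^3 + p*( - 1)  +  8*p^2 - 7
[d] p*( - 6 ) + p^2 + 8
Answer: a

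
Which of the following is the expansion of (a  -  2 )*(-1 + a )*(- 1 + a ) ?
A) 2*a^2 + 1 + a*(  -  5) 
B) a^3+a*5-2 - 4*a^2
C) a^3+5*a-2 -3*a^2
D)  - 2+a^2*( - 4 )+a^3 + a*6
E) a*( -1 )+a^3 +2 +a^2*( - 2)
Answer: B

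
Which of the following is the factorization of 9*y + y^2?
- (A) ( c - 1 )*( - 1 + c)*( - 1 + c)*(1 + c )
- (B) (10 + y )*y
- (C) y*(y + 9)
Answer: C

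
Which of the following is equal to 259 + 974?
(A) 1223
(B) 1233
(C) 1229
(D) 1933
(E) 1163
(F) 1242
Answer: B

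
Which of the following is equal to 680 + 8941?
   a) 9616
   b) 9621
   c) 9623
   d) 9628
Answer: b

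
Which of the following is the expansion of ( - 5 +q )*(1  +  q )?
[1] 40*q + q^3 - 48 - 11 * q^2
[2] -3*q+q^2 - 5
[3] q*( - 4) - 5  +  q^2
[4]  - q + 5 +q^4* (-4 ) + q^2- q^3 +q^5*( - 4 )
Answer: 3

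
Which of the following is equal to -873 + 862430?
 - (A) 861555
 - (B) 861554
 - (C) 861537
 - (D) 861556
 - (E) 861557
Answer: E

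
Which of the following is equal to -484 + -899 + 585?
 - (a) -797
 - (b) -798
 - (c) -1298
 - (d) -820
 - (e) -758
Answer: b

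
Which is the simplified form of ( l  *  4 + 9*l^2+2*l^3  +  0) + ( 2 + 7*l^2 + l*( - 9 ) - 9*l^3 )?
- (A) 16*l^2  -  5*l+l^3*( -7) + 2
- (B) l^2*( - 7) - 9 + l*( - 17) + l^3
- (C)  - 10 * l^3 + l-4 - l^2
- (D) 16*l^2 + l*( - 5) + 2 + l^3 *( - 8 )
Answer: A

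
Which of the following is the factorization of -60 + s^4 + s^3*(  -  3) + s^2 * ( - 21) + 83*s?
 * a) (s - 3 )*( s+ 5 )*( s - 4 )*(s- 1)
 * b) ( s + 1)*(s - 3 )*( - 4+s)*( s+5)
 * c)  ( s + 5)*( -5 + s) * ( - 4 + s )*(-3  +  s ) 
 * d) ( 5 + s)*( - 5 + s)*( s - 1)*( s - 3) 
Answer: a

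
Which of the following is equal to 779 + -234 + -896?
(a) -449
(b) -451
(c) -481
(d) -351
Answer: d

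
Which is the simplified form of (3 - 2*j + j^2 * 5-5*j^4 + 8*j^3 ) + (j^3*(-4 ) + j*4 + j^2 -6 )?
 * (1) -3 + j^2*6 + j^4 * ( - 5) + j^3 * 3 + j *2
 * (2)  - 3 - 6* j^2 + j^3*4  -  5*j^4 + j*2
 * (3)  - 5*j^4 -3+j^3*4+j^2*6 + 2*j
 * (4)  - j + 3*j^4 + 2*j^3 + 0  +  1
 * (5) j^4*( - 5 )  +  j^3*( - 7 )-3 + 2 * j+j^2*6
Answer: 3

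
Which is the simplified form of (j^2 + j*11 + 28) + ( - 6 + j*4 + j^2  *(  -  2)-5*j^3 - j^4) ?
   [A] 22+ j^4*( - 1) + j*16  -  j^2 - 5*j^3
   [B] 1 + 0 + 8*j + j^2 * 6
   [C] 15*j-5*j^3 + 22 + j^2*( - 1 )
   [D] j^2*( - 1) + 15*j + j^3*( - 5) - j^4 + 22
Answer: D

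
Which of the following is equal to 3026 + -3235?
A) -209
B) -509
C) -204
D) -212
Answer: A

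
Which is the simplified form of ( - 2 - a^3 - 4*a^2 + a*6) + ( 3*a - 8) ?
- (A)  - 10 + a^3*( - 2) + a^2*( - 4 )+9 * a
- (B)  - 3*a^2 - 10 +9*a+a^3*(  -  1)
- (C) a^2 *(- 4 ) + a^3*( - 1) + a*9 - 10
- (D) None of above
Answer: C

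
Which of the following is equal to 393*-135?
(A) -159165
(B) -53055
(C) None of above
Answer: B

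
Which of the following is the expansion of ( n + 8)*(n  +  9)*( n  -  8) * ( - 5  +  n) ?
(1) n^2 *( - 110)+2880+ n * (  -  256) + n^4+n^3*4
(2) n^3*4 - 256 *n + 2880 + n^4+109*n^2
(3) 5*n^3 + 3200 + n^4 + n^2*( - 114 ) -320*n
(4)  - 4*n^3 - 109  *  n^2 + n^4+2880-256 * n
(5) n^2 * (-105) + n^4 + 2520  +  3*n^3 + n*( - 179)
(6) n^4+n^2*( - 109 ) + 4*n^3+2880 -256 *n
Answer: 6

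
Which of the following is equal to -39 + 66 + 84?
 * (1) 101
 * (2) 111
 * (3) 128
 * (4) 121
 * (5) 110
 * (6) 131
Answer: 2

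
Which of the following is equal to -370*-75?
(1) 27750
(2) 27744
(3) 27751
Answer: 1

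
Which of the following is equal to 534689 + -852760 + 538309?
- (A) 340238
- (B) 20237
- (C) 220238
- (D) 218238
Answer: C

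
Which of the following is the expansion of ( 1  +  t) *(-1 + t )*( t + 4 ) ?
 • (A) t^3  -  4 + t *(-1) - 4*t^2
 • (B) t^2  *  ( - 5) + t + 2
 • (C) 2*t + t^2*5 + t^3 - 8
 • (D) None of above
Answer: D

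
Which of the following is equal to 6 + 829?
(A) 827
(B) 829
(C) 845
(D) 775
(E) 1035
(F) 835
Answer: F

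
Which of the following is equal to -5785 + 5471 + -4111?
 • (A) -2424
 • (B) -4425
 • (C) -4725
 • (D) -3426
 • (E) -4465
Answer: B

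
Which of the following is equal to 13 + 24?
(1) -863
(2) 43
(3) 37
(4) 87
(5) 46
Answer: 3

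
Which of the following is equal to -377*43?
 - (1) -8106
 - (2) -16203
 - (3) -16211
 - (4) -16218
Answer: 3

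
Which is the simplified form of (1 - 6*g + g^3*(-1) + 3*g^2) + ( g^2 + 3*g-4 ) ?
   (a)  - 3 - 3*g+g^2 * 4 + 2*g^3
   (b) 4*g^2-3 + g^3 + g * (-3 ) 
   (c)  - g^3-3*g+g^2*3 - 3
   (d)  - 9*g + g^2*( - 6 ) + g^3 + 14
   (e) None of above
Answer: e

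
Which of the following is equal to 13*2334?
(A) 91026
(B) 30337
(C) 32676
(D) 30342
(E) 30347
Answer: D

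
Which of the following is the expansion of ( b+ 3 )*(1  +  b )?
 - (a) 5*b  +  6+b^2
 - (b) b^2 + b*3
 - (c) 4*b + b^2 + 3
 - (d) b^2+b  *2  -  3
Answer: c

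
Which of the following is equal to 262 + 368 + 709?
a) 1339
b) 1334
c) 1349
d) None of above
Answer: a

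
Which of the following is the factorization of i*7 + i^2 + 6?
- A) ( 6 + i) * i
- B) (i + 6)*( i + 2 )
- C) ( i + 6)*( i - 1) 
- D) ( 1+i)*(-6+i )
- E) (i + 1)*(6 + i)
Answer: E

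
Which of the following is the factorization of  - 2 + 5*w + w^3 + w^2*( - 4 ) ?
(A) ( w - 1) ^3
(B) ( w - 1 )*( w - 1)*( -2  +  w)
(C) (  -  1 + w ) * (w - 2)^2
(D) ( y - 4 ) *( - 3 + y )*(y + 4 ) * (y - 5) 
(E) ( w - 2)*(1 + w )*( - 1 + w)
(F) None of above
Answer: B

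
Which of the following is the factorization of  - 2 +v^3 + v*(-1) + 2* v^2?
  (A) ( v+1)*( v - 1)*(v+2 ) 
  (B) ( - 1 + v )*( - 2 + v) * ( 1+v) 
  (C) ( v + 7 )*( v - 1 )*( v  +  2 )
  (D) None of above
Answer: A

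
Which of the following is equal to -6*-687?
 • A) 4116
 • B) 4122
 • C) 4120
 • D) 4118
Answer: B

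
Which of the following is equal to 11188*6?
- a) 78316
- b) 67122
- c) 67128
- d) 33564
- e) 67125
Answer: c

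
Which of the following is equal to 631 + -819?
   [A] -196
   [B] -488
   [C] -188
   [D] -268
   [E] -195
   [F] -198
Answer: C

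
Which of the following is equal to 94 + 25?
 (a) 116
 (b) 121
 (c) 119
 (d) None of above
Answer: c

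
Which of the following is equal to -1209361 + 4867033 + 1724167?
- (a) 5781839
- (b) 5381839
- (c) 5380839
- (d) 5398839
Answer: b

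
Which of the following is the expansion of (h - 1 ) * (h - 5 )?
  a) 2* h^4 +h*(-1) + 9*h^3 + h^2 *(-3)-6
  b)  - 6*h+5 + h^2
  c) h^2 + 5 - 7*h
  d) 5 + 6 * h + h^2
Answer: b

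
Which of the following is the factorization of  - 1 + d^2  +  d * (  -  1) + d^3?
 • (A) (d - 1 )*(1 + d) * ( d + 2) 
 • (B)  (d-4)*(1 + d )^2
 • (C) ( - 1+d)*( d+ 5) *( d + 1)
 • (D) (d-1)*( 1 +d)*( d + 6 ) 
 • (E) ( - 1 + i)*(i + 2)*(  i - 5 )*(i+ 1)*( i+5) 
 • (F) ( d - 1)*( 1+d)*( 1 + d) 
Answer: F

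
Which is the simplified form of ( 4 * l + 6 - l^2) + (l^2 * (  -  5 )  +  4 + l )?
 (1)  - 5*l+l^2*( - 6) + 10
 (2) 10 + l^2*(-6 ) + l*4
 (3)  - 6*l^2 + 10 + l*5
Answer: 3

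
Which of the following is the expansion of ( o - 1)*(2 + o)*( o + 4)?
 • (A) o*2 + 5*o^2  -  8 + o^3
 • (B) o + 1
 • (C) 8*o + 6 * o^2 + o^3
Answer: A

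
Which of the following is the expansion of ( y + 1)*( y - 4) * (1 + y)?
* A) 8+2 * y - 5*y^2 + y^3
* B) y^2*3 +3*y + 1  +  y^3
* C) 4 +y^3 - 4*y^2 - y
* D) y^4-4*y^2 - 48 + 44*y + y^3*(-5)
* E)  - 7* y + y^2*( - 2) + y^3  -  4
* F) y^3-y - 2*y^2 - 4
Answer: E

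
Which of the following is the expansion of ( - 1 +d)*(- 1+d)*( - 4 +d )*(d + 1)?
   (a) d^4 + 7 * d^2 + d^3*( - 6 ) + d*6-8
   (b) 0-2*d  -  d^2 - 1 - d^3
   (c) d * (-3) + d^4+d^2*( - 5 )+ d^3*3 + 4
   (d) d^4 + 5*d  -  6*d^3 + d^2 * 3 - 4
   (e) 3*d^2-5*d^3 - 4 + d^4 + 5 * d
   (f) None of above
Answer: e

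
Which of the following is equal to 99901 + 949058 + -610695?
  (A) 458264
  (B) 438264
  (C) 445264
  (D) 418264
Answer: B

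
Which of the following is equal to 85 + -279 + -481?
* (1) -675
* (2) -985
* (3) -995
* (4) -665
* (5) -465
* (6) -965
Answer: 1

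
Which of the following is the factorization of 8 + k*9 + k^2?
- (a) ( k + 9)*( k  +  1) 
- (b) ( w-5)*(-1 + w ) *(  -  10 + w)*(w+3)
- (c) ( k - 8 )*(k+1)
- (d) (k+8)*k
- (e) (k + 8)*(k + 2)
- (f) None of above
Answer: f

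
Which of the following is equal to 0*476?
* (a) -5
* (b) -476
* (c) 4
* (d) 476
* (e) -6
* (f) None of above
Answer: f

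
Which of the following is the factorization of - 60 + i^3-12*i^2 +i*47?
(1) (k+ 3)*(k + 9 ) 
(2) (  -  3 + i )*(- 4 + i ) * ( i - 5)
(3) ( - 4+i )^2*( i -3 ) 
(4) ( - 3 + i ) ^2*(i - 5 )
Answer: 2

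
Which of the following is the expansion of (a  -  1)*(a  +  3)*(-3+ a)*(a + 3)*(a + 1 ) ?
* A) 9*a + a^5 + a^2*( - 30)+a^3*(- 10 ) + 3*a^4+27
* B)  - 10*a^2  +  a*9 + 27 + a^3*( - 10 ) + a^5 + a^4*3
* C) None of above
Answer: A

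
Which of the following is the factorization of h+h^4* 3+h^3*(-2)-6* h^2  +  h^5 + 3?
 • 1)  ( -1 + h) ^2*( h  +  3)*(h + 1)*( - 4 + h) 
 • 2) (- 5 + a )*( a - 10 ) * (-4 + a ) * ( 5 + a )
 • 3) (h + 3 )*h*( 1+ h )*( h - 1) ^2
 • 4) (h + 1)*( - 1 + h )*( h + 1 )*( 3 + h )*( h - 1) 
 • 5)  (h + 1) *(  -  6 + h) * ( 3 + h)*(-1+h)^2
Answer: 4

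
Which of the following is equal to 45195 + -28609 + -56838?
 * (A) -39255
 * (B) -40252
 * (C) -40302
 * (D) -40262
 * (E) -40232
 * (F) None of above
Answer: B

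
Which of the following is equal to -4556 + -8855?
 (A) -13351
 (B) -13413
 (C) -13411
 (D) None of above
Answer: C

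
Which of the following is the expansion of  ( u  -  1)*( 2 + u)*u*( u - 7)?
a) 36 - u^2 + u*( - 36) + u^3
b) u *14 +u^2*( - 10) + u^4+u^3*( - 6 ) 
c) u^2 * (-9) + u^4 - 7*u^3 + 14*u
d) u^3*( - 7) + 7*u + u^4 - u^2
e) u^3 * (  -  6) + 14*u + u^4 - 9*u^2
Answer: e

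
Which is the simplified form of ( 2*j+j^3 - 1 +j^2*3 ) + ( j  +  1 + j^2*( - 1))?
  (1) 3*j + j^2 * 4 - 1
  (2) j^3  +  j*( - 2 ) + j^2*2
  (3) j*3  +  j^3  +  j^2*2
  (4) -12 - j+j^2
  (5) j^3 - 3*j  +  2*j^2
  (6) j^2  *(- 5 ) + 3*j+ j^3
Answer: 3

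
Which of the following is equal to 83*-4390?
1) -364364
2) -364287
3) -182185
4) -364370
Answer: 4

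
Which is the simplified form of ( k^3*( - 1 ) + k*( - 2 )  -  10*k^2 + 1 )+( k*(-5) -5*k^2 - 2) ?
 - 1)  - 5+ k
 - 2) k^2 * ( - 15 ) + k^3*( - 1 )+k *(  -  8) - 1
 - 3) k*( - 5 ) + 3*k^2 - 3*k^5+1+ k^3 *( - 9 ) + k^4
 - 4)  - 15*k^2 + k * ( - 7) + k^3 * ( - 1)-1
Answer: 4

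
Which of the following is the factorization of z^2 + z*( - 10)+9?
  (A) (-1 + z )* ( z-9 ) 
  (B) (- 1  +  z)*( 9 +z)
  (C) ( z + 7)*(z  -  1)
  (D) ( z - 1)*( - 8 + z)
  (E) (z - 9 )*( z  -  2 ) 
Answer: A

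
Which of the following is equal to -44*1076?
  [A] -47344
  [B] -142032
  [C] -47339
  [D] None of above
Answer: A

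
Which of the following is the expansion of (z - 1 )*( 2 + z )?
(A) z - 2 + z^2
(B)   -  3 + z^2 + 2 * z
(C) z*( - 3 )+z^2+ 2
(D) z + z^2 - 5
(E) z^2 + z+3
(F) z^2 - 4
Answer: A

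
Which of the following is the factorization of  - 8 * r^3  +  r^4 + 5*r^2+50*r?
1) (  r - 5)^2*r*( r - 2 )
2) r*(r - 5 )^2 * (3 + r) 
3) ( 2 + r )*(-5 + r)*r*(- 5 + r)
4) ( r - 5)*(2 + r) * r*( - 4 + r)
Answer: 3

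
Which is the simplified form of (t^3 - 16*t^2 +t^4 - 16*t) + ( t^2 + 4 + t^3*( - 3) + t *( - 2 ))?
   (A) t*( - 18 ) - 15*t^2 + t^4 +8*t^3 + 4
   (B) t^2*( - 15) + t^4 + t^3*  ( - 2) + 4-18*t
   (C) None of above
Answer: B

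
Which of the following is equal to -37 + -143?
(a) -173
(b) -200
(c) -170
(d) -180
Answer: d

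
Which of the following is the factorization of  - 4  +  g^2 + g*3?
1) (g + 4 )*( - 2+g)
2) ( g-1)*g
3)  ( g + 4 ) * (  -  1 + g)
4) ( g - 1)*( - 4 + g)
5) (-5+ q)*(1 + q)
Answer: 3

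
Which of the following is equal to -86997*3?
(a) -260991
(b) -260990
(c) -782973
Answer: a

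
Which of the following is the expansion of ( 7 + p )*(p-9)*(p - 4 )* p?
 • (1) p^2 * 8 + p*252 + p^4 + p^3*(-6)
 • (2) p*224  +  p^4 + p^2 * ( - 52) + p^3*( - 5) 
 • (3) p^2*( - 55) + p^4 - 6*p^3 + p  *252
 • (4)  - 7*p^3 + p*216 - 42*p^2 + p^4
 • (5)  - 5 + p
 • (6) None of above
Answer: 3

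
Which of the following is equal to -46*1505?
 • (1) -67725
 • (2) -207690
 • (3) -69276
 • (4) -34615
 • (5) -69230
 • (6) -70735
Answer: 5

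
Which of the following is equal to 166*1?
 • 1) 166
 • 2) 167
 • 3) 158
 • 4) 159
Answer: 1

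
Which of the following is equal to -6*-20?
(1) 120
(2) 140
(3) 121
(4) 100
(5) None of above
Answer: 1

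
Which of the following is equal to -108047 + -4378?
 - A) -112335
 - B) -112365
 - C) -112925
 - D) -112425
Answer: D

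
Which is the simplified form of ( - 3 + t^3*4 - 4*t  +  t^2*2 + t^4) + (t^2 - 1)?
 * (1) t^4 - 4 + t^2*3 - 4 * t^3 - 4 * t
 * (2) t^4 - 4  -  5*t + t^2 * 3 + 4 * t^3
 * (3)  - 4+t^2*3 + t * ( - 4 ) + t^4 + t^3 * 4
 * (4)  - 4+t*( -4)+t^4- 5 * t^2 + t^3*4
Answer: 3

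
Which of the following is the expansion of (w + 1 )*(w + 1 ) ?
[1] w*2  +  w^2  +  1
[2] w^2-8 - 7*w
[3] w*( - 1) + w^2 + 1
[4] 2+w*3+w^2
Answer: 1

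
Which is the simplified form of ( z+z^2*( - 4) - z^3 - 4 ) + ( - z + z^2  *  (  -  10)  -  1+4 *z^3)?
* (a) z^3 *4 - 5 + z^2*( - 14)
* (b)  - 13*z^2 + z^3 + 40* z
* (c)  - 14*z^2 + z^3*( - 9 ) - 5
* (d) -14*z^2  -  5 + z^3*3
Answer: d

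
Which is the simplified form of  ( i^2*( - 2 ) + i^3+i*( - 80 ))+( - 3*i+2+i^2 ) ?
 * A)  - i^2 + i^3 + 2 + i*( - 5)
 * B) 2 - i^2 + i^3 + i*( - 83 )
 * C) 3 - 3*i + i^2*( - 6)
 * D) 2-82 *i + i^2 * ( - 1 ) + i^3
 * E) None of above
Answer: B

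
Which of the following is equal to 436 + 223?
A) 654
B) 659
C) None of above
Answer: B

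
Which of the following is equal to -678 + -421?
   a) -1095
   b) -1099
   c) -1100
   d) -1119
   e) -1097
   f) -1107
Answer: b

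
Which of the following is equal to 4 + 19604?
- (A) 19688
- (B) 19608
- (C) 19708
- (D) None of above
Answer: B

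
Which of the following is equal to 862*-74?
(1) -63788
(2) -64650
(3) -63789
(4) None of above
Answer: 1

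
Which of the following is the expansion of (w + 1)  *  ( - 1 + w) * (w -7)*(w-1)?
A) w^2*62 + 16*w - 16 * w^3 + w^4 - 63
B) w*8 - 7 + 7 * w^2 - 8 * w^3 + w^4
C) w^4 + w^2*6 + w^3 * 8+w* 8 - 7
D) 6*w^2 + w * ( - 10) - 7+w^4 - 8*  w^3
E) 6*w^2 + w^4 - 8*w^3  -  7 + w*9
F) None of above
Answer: F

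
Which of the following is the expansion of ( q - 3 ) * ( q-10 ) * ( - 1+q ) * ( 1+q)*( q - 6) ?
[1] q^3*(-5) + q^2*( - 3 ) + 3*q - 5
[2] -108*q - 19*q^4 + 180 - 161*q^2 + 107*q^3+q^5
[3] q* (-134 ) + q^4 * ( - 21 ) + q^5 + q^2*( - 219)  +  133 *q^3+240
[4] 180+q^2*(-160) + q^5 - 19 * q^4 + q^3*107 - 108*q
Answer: 2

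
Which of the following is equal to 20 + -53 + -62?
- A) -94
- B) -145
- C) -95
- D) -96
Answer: C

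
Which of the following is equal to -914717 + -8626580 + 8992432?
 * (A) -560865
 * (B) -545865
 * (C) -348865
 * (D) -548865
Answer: D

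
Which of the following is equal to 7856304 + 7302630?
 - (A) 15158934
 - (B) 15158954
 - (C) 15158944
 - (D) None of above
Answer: A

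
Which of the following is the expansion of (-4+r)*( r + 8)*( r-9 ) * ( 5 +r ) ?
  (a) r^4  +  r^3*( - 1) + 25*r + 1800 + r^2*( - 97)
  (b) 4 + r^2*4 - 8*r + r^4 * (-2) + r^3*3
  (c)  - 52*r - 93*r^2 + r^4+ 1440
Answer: c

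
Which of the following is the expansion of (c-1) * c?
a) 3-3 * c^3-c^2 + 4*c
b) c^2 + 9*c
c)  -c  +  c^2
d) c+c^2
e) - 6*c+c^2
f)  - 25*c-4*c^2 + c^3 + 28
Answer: c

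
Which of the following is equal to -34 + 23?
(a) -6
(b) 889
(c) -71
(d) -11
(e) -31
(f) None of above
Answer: d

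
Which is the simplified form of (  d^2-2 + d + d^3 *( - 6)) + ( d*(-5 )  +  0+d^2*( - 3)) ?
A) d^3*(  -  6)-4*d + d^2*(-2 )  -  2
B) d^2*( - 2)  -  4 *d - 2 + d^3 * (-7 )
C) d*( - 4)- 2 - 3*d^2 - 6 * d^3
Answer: A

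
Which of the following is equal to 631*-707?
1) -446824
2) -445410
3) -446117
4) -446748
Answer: 3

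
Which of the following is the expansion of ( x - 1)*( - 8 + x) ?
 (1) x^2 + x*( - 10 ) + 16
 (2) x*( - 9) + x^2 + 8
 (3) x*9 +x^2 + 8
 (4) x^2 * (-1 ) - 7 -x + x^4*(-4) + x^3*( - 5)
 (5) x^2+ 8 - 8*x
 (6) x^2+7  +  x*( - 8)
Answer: 2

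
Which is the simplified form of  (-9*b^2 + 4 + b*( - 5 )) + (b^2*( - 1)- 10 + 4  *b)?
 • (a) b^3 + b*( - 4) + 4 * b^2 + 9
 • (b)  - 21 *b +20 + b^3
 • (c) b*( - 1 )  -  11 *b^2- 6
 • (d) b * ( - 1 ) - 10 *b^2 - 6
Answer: d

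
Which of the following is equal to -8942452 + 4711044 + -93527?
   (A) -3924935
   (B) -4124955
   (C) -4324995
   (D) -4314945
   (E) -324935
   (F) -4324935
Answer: F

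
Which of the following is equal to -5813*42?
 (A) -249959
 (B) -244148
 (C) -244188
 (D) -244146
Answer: D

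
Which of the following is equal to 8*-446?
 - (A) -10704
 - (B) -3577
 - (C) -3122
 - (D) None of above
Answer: D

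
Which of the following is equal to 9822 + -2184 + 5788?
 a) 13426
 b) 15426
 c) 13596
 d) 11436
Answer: a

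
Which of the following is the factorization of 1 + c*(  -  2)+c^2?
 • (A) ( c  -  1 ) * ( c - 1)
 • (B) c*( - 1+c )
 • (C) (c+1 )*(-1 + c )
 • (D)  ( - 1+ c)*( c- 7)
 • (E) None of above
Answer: A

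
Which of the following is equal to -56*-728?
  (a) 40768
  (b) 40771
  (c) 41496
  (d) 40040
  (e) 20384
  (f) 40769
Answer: a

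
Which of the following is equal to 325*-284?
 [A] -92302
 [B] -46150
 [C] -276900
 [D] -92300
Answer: D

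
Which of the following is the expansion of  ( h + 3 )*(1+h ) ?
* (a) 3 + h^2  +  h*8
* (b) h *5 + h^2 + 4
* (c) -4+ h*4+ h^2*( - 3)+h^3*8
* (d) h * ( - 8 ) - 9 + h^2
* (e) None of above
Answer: e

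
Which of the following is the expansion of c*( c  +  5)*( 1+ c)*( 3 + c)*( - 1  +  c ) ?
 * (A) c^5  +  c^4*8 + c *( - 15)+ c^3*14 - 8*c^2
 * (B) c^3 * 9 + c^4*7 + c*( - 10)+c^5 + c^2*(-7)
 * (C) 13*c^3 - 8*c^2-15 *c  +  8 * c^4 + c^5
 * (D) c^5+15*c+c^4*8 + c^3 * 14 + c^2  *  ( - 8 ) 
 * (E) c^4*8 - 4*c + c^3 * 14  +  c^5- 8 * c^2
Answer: A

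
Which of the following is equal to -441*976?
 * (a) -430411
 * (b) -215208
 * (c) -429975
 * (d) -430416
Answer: d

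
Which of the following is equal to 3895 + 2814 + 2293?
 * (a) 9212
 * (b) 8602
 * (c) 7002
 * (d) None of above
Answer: d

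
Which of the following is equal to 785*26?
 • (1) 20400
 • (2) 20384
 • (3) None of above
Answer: 3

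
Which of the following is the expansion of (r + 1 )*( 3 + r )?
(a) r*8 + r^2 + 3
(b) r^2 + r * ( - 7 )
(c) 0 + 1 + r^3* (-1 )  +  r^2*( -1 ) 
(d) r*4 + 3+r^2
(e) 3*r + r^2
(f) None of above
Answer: d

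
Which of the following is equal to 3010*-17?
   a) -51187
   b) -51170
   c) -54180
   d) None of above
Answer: b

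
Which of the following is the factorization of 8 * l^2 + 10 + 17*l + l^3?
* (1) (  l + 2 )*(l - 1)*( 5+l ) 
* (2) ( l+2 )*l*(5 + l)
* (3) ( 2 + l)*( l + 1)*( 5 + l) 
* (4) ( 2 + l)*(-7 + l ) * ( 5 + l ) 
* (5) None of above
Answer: 3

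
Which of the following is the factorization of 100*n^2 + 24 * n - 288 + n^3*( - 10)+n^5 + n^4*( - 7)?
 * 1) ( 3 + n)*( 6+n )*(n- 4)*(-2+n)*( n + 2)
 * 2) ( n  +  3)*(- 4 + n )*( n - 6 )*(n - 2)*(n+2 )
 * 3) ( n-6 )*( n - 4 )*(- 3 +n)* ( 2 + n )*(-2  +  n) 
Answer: 2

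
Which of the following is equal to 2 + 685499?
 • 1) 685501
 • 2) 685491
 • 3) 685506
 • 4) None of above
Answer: 1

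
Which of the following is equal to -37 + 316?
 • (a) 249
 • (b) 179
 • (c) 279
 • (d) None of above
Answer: c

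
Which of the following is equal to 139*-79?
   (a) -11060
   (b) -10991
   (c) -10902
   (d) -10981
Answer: d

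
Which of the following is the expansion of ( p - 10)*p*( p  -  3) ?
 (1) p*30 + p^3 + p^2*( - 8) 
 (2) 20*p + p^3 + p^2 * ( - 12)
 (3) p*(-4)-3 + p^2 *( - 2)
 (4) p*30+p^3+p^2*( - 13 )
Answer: 4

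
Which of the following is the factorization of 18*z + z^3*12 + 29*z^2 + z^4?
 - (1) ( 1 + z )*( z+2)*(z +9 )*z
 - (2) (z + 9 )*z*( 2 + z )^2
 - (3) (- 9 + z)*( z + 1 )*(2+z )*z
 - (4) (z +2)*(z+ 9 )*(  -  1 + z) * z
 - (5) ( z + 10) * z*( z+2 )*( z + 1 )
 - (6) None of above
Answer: 1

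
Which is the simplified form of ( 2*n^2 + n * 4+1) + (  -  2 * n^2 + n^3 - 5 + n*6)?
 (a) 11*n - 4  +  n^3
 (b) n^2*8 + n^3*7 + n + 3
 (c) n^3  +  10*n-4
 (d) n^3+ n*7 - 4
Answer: c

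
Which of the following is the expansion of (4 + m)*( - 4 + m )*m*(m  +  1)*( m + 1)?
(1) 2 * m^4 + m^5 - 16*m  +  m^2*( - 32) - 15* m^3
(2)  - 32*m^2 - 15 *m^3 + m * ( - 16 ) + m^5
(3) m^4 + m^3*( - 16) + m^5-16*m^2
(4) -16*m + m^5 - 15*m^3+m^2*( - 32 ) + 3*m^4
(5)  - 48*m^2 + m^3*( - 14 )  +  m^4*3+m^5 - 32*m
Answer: 1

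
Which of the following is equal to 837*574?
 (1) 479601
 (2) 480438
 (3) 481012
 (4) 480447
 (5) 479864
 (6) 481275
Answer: 2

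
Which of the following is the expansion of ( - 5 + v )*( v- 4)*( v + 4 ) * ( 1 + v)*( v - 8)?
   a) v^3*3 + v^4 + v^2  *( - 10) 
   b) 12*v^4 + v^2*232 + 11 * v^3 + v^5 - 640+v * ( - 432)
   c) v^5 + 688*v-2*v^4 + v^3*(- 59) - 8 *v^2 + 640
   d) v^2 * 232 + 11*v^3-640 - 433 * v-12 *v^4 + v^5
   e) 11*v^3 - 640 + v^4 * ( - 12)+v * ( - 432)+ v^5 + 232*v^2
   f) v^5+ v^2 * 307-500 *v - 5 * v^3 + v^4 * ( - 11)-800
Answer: e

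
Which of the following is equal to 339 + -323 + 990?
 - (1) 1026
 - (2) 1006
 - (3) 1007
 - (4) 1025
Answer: 2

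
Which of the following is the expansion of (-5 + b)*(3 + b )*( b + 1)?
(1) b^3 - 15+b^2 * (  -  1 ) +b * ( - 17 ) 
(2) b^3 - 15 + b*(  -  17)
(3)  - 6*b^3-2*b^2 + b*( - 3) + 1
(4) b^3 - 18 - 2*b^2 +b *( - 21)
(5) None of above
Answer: 1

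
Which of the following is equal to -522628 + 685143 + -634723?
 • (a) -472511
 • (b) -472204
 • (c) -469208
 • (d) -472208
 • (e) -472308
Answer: d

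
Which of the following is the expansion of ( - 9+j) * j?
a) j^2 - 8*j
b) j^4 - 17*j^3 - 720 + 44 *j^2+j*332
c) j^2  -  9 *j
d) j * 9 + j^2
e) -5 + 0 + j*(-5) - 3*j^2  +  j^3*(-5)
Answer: c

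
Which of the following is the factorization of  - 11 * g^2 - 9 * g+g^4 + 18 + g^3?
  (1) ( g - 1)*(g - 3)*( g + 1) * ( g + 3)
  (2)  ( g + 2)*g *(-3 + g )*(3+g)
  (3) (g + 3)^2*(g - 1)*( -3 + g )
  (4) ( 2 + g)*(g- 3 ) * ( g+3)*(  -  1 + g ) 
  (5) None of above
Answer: 4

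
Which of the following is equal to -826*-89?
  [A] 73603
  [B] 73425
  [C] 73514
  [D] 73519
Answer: C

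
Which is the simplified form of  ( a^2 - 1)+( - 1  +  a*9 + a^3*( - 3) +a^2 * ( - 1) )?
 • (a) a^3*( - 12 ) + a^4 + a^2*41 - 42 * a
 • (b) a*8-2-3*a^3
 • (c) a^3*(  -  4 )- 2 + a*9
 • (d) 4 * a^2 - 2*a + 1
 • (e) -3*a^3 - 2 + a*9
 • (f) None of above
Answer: e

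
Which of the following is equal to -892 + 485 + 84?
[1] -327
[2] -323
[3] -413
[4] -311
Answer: 2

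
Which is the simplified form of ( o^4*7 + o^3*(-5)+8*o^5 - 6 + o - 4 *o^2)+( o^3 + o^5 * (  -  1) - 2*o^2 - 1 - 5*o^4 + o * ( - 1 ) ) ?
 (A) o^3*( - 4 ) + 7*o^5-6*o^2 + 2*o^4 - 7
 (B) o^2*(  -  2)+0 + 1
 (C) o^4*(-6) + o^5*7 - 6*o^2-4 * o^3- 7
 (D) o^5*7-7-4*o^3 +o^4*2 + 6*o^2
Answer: A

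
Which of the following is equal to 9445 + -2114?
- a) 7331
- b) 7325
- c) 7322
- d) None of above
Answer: a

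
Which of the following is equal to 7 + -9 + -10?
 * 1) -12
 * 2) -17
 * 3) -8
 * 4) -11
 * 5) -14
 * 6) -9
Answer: 1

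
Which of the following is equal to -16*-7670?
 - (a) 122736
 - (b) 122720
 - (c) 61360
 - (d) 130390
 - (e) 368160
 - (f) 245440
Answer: b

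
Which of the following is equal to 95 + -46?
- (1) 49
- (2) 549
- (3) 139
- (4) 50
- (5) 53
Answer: 1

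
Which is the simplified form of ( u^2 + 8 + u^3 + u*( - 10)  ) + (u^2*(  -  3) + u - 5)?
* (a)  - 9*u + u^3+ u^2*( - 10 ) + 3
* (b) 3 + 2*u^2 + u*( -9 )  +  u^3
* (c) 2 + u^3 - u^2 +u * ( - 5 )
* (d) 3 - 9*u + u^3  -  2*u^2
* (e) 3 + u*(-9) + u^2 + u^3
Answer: d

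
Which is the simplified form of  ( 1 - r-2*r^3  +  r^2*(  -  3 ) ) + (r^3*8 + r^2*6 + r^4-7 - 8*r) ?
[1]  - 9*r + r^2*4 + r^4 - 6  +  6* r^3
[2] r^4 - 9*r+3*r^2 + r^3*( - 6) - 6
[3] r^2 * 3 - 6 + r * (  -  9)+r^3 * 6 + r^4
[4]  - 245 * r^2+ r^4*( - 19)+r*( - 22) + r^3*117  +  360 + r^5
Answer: 3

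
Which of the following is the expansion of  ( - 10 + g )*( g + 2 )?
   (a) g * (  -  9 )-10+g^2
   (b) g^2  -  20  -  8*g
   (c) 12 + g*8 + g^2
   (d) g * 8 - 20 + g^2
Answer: b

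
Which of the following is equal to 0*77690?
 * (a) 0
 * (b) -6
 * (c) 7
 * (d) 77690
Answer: a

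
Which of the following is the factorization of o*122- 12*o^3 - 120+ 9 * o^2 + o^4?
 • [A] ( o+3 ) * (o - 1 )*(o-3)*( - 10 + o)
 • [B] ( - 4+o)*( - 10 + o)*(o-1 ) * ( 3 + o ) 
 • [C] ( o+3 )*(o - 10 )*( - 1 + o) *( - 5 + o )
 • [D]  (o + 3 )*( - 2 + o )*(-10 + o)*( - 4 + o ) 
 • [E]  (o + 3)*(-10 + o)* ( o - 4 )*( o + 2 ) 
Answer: B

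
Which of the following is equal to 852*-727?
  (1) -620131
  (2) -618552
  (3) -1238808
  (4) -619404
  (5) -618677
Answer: 4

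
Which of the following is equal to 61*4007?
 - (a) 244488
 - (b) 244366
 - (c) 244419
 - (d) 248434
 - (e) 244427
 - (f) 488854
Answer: e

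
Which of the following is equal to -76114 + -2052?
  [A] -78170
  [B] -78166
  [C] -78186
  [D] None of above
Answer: B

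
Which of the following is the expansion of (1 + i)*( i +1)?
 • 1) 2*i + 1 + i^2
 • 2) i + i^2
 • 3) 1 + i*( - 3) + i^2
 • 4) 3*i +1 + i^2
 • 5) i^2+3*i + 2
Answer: 1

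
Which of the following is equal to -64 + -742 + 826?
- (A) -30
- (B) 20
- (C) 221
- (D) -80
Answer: B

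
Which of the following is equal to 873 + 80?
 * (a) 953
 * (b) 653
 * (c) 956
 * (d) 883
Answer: a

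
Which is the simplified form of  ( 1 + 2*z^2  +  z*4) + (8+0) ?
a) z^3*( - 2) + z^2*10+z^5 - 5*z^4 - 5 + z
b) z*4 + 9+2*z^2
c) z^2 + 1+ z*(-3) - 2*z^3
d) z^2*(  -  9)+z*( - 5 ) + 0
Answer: b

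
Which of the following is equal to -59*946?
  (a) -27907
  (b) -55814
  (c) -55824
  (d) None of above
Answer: b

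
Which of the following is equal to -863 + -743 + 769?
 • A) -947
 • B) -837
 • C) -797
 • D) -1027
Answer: B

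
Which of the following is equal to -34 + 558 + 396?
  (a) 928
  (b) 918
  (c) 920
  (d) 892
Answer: c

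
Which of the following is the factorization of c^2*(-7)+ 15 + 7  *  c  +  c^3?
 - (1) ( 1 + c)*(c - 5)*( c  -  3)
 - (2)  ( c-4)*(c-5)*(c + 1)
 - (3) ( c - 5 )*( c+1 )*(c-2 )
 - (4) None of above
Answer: 1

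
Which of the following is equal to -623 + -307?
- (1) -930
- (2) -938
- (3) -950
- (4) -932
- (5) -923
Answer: 1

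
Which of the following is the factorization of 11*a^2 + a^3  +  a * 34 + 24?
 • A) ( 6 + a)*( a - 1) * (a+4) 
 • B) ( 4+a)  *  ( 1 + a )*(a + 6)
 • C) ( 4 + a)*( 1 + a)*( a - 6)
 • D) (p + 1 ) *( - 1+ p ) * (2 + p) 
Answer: B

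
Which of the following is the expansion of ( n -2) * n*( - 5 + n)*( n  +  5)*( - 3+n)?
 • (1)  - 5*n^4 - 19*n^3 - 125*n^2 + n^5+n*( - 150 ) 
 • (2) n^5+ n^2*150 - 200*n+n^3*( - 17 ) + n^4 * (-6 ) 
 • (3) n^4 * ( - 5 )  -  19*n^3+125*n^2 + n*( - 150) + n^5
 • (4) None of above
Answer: 3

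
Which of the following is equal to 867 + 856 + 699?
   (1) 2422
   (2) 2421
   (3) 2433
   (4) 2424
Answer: 1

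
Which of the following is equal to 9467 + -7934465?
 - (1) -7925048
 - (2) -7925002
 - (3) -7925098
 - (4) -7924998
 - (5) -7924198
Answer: 4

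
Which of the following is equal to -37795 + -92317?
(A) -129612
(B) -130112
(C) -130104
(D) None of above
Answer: B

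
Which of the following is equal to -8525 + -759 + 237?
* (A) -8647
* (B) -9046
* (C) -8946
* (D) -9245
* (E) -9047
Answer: E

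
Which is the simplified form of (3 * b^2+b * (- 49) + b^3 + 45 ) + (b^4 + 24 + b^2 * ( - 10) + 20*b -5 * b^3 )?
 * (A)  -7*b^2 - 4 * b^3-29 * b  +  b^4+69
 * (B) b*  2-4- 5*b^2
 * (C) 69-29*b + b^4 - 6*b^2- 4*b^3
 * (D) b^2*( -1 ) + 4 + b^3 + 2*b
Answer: A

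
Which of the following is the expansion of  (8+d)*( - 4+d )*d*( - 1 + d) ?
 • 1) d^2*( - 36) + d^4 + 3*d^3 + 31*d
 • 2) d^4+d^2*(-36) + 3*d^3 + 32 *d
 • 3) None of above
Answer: 2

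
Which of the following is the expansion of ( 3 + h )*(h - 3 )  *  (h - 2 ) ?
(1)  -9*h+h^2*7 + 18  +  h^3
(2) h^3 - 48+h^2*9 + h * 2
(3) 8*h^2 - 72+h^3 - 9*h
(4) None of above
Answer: 4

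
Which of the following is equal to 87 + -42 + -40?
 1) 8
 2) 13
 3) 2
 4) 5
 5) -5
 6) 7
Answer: 4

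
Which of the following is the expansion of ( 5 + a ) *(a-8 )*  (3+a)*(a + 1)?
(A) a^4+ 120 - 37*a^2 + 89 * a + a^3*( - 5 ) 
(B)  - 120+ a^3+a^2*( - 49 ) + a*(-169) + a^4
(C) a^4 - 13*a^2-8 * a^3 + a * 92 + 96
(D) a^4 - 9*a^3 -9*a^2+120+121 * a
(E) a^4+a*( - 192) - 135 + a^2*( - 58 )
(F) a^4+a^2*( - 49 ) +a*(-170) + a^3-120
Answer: B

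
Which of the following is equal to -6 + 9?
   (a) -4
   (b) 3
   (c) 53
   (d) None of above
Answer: b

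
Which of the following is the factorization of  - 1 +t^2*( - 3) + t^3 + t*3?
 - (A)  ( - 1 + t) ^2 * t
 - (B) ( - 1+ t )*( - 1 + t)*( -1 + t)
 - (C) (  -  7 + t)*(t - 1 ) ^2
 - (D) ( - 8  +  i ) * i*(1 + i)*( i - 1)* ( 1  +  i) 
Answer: B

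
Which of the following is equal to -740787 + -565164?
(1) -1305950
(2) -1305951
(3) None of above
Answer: 2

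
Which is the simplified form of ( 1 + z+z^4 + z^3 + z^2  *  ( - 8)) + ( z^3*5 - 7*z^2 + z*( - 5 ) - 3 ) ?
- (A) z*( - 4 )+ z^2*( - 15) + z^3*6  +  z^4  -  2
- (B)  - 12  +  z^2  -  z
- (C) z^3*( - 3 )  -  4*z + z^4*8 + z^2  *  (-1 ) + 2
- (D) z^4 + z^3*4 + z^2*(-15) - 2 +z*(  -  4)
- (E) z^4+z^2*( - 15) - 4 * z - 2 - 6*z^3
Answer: A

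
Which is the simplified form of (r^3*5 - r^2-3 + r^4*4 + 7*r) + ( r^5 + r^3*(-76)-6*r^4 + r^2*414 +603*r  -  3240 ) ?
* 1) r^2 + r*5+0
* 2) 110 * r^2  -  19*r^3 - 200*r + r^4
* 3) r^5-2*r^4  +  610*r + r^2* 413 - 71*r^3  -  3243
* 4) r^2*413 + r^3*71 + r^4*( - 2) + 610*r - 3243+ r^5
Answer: 3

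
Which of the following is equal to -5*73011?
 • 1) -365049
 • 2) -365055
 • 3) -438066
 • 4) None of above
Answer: 2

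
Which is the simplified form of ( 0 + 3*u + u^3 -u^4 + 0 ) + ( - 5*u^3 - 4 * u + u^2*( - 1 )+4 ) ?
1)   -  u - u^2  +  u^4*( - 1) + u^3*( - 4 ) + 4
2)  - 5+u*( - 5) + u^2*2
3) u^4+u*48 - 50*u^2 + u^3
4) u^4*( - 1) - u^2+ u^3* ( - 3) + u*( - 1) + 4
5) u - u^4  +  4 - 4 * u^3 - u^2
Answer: 1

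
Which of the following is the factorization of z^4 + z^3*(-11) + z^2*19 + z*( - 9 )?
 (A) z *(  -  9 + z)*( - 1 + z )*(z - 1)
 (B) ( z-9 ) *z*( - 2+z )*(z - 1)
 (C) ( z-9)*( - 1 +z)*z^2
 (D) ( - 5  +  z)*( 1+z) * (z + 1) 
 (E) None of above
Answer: A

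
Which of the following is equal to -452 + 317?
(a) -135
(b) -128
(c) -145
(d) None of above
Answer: a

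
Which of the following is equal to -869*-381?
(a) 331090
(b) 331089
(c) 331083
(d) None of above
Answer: b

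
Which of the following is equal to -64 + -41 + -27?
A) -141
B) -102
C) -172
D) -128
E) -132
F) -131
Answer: E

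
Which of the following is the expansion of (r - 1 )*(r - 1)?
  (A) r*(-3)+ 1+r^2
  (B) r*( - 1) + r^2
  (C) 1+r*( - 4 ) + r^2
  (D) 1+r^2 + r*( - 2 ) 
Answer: D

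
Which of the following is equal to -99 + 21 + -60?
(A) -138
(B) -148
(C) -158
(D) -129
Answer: A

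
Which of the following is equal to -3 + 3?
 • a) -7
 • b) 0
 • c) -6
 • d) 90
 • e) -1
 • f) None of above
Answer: b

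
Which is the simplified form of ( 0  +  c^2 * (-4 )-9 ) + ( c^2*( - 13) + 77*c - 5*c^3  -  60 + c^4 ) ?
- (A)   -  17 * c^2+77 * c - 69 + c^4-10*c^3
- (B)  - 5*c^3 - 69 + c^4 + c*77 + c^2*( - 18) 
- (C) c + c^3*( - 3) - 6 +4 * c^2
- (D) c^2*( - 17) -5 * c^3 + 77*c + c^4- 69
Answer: D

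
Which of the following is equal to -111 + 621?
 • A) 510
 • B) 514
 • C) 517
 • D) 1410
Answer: A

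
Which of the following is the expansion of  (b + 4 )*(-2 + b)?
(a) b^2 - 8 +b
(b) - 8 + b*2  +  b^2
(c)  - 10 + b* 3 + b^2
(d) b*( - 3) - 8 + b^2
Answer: b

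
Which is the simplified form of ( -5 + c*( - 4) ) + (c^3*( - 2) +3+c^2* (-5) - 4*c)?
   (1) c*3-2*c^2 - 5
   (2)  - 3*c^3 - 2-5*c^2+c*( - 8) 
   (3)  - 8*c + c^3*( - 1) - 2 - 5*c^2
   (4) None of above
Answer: 4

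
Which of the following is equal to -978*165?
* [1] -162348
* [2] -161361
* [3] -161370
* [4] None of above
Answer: 3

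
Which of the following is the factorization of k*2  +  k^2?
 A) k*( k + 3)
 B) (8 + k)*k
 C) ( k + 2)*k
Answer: C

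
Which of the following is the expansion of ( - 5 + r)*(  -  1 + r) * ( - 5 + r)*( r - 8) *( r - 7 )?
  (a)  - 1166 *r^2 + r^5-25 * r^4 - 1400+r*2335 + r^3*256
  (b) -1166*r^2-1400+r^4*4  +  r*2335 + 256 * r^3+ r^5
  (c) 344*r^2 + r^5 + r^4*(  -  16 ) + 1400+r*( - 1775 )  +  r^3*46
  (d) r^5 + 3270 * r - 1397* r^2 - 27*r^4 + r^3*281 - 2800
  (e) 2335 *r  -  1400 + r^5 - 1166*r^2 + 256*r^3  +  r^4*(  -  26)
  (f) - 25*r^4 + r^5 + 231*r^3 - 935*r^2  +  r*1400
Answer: e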